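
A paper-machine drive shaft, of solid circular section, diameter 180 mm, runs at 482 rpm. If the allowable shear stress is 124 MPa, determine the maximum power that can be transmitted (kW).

7170 kW

J = πd⁴/32 = π(0.180)⁴/32 = 1.031×10^-4 m⁴.
T_max = τ_allow·J/r = 1.24×10^8 × 1.031×10^-4 / 0.0900 = 142000 N·m.
ω = 2π·482/60 = 50.47 rad/s, so P_max = T_max·ω = 7.167×10^6 W.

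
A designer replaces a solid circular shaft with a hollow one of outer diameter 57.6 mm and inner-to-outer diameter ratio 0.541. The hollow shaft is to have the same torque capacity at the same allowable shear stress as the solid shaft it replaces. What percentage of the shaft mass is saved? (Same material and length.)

24.9 %

Equal τ_max and T ⇒ the solid shaft needs d_s³ = d_o³(1−k⁴), so d_s = 57.6·(1−0.541⁴)^(1/3) = 55.91 mm.
Area ratio A_h/A_s = d_o²(1−k²)/d_s² = (1−k²)/(1−k⁴)^(2/3) = 0.7508.
Mass saving = 1 − 0.7508 = 24.9 %.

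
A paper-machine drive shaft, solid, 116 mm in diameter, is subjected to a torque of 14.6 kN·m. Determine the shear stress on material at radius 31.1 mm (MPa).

J = πd⁴/32 = π(0.116)⁴/32 = 1.778×10^-5 m⁴.
Shear stress varies linearly with radius: τ = T·r/J = 14600 × 0.0311 / 1.778×10^-5 = 2.554×10^7 Pa.

25.5 MPa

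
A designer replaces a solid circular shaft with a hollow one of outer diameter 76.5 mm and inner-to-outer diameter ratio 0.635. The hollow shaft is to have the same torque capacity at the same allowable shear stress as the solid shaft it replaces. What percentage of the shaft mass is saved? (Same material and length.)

32.8 %

Equal τ_max and T ⇒ the solid shaft needs d_s³ = d_o³(1−k⁴), so d_s = 76.5·(1−0.635⁴)^(1/3) = 72.11 mm.
Area ratio A_h/A_s = d_o²(1−k²)/d_s² = (1−k²)/(1−k⁴)^(2/3) = 0.6717.
Mass saving = 1 − 0.6717 = 32.8 %.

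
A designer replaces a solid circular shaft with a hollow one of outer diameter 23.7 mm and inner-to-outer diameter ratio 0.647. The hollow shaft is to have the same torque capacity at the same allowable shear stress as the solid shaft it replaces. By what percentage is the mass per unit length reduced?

33.9 %

Equal τ_max and T ⇒ the solid shaft needs d_s³ = d_o³(1−k⁴), so d_s = 23.7·(1−0.647⁴)^(1/3) = 22.23 mm.
Area ratio A_h/A_s = d_o²(1−k²)/d_s² = (1−k²)/(1−k⁴)^(2/3) = 0.6611.
Mass saving = 1 − 0.6611 = 33.9 %.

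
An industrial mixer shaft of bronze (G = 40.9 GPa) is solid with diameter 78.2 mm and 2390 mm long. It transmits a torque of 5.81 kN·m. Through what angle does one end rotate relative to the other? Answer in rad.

0.0925 rad

J = πd⁴/32 = π(0.0782)⁴/32 = 3.671×10^-6 m⁴.
θ = T·L/(G·J) = 5810 × 2.39 / (40.9×10⁹ × 3.671×10^-6) = 0.09247 rad.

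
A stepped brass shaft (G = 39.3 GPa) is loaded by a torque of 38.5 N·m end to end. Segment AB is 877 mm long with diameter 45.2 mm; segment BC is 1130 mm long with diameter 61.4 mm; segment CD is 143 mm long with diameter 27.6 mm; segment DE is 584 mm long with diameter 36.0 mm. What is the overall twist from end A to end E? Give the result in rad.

J_AB = π(0.0452)⁴/32 = 4.10×10^-7 m⁴; J_BC = π(0.0614)⁴/32 = 1.40×10^-6 m⁴; J_CD = π(0.0276)⁴/32 = 5.70×10^-8 m⁴; J_DE = π(0.0360)⁴/32 = 1.65×10^-7 m⁴.
θ = (T/G)·Σ L_i/J_i = (38.50/39.3×10⁹)·(0.877/4.10×10^-7 + 1.13/1.40×10^-6 + 0.143/5.70×10^-8 + 0.584/1.65×10^-7) = 8.819×10^-3 rad.

0.00882 rad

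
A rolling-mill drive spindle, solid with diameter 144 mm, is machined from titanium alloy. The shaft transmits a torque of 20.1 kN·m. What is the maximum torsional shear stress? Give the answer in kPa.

J = πd⁴/32 = π(0.144)⁴/32 = 4.221×10^-5 m⁴.
τ_max = T·r/J = 20100 × 0.0720 / 4.221×10^-5 = 3.428×10^7 Pa.

34300 kPa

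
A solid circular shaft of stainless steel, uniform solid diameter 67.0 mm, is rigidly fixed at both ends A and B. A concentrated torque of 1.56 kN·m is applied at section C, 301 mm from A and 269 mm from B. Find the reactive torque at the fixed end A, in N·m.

736 N·m

With uniform GJ and both ends fixed, compatibility θ_AC = θ_CB gives T_A·a = T_B·b, together with T_A + T_B = T₀.
T_A = T₀·b/(a+b) = 1560·269/570.0 = 736.2 N·m; T_B = 823.8 N·m.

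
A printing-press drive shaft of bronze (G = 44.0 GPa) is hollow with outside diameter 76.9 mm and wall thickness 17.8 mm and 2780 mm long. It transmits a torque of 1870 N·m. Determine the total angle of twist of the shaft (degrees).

J = π(d_o⁴ − d_i⁴)/32 = π(0.0769⁴ − 0.0413⁴)/32 = 3.148×10^-6 m⁴.
θ = T·L/(G·J) = 1870 × 2.78 / (44.0×10⁹ × 3.148×10^-6) = 0.03754 rad.

2.15°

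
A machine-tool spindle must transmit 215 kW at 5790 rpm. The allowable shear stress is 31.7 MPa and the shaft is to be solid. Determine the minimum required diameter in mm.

38.5 mm

ω = 2π·5790/60 = 606.3 rad/s, so T = P/ω = 215×10³ / 606.3 = 354.6 N·m.
For a solid shaft τ_max = 16T/(πd³), so d = (16T/(π τ_allow))^(1/3) = (16·354.6/(π·3.17×10^7))^(1/3) = 0.03848 m.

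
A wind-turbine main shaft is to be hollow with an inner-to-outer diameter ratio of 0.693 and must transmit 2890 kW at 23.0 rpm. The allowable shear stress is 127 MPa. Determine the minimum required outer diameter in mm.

397 mm

ω = 2π·23.0/60 = 2.409 rad/s, so T = P/ω = 2890×10³ / 2.409 = 1.200e6 N·m.
For a hollow shaft with d_i/d_o = 0.693: τ_max = 16T/(π d_o³ (1−k⁴)), so d_o = [16T/(π τ_allow (1−k⁴))]^(1/3) = [16·1.200e6/(π·1.27×10^8·0.7694)]^(1/3) = 0.3969 m.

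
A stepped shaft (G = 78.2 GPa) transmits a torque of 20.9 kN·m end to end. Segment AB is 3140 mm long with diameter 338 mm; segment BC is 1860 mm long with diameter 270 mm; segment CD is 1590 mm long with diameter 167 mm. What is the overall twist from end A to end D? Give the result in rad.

0.00717 rad

J_AB = π(0.338)⁴/32 = 1.28×10^-3 m⁴; J_BC = π(0.270)⁴/32 = 5.22×10^-4 m⁴; J_CD = π(0.167)⁴/32 = 7.64×10^-5 m⁴.
θ = (T/G)·Σ L_i/J_i = (20900/78.2×10⁹)·(3.14/1.28×10^-3 + 1.86/5.22×10^-4 + 1.59/7.64×10^-5) = 7.173×10^-3 rad.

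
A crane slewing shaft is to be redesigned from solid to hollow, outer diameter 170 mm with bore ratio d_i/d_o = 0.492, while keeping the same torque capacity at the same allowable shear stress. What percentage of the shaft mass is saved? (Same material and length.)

21.1 %

Equal τ_max and T ⇒ the solid shaft needs d_s³ = d_o³(1−k⁴), so d_s = 170·(1−0.492⁴)^(1/3) = 166.6 mm.
Area ratio A_h/A_s = d_o²(1−k²)/d_s² = (1−k²)/(1−k⁴)^(2/3) = 0.7891.
Mass saving = 1 − 0.7891 = 21.1 %.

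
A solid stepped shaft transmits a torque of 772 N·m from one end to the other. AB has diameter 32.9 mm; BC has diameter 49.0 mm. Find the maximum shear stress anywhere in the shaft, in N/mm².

Under the same torque, τ_max = 16T/(πd³) is largest where d is smallest — segment AB (d = 32.9 mm).
τ_max = 16·772.0/(π·(0.0329)³) = 1.104×10^8 Pa.

110 N/mm²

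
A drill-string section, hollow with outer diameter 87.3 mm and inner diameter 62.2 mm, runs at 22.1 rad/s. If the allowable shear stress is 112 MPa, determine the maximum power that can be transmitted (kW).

240 kW

J = π(d_o⁴ − d_i⁴)/32 = π(0.0873⁴ − 0.0622⁴)/32 = 4.233×10^-6 m⁴.
T_max = τ_allow·J/r = 1.12×10^8 × 4.233×10^-6 / 0.0437 = 10860 N·m.
ω = 22.1 rad/s, so P_max = T_max·ω = 2.400×10^5 W.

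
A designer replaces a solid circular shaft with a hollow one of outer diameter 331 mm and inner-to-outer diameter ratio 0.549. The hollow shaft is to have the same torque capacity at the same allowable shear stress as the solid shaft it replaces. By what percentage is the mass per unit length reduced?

Equal τ_max and T ⇒ the solid shaft needs d_s³ = d_o³(1−k⁴), so d_s = 331·(1−0.549⁴)^(1/3) = 320.7 mm.
Area ratio A_h/A_s = d_o²(1−k²)/d_s² = (1−k²)/(1−k⁴)^(2/3) = 0.7444.
Mass saving = 1 − 0.7444 = 25.6 %.

25.6 %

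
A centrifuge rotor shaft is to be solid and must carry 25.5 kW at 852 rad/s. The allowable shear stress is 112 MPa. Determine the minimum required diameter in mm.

11.1 mm

ω = 852 rad/s, so T = P/ω = 25.5×10³ / 852.0 = 29.93 N·m.
For a solid shaft τ_max = 16T/(πd³), so d = (16T/(π τ_allow))^(1/3) = (16·29.93/(π·1.12×10^8))^(1/3) = 0.01108 m.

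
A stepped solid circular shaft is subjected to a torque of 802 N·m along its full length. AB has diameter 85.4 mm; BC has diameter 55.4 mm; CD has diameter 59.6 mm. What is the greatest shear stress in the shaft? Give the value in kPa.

Under the same torque, τ_max = 16T/(πd³) is largest where d is smallest — segment BC (d = 55.4 mm).
τ_max = 16·802.0/(π·(0.0554)³) = 2.402×10^7 Pa.

24000 kPa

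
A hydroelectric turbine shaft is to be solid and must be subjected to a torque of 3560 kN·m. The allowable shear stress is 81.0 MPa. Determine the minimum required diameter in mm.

607 mm

For a solid shaft τ_max = 16T/(πd³), so d = (16T/(π τ_allow))^(1/3) = (16·3.560e6/(π·8.10×10^7))^(1/3) = 0.6072 m.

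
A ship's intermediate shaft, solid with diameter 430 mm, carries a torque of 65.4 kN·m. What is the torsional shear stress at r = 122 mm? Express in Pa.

2.38e6 Pa

J = πd⁴/32 = π(0.430)⁴/32 = 3.356×10^-3 m⁴.
Shear stress varies linearly with radius: τ = T·r/J = 65400 × 0.122 / 3.356×10^-3 = 2.377×10^6 Pa.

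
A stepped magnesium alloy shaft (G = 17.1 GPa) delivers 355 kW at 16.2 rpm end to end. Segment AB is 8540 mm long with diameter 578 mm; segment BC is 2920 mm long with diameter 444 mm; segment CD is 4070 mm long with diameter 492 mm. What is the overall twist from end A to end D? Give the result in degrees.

ω = 2π·16.2/60 = 1.696 rad/s, so T = P/ω = 355×10³ / 1.696 = 209300 N·m.
J_AB = π(0.578)⁴/32 = 0.0110 m⁴; J_BC = π(0.444)⁴/32 = 3.82×10^-3 m⁴; J_CD = π(0.492)⁴/32 = 5.75×10^-3 m⁴.
θ = (T/G)·Σ L_i/J_i = (209300/17.1×10⁹)·(8.54/0.0110 + 2.92/3.82×10^-3 + 4.07/5.75×10^-3) = 0.02756 rad.

1.58°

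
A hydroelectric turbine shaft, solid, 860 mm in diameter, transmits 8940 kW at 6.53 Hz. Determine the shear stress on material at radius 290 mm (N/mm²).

1.18 N/mm²

ω = 2π·6.53 = 41.03 rad/s, so T = P/ω = 8940×10³ / 41.03 = 217900 N·m.
J = πd⁴/32 = π(0.860)⁴/32 = 0.05370 m⁴.
Shear stress varies linearly with radius: τ = T·r/J = 217900 × 0.290 / 0.05370 = 1.177×10^6 Pa.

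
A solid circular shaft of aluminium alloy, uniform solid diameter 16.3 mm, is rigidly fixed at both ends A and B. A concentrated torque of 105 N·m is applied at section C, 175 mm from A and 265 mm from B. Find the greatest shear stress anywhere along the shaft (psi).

With uniform GJ and both ends fixed, compatibility θ_AC = θ_CB gives T_A·a = T_B·b, together with T_A + T_B = T₀.
T_A = T₀·b/(a+b) = 105.0·265/440.0 = 63.24 N·m; T_B = 41.76 N·m.
τ in each portion: τ_AC = 7.44×10^7 Pa, τ_CB = 4.91×10^7 Pa; maximum is in AC.
τ_max = T_AC·r/J = 63.24·0.00815/6.93×10^-9 = 7.437×10^7 Pa.

10800 psi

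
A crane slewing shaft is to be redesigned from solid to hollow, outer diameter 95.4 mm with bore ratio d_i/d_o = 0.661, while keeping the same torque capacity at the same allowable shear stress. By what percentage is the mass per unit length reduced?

35.2 %

Equal τ_max and T ⇒ the solid shaft needs d_s³ = d_o³(1−k⁴), so d_s = 95.4·(1−0.661⁴)^(1/3) = 88.90 mm.
Area ratio A_h/A_s = d_o²(1−k²)/d_s² = (1−k²)/(1−k⁴)^(2/3) = 0.6485.
Mass saving = 1 − 0.6485 = 35.2 %.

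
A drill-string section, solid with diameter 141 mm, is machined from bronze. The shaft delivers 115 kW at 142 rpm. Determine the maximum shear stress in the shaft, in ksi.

ω = 2π·142/60 = 14.87 rad/s, so T = P/ω = 115×10³ / 14.87 = 7734 N·m.
J = πd⁴/32 = π(0.141)⁴/32 = 3.880×10^-5 m⁴.
τ_max = T·r/J = 7734 × 0.0705 / 3.880×10^-5 = 1.405×10^7 Pa.

2.04 ksi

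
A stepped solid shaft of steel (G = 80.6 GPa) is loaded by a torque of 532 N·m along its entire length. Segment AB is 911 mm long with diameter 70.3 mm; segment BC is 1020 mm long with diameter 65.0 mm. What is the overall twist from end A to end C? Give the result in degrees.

J_AB = π(0.0703)⁴/32 = 2.40×10^-6 m⁴; J_BC = π(0.0650)⁴/32 = 1.75×10^-6 m⁴.
θ = (T/G)·Σ L_i/J_i = (532.0/80.6×10⁹)·(0.911/2.40×10^-6 + 1.02/1.75×10^-6) = 6.349×10^-3 rad.

0.364°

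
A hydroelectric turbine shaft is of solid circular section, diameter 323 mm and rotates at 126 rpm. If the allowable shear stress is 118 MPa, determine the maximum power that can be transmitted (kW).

10300 kW

J = πd⁴/32 = π(0.323)⁴/32 = 1.069×10^-3 m⁴.
T_max = τ_allow·J/r = 1.18×10^8 × 1.069×10^-3 / 0.162 = 780800 N·m.
ω = 2π·126/60 = 13.19 rad/s, so P_max = T_max·ω = 1.030×10^7 W.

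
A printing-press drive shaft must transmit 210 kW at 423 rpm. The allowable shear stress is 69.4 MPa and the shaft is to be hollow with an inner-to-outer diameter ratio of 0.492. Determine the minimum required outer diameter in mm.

71.8 mm

ω = 2π·423/60 = 44.30 rad/s, so T = P/ω = 210×10³ / 44.30 = 4741 N·m.
For a hollow shaft with d_i/d_o = 0.492: τ_max = 16T/(π d_o³ (1−k⁴)), so d_o = [16T/(π τ_allow (1−k⁴))]^(1/3) = [16·4741/(π·6.94×10^7·0.9414)]^(1/3) = 0.07176 m.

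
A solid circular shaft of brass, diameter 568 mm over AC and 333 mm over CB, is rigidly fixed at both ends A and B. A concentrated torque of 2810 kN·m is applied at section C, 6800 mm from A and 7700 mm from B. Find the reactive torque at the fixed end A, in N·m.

2.54e6 N·m

Compatibility: T_A·a/J_AC = T_B·b/J_CB with T_A + T_B = T₀.
J_AC = 0.0102 m⁴, J_CB = 1.21×10^-3 m⁴, so T_A = T₀·(J_AC/a)/((J_AC/a)+(J_CB/b)) = 2.545e6 N·m, T_B = 265500 N·m.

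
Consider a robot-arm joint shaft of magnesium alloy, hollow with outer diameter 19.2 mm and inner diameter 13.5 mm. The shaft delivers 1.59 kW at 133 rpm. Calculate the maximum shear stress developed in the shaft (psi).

15800 psi

ω = 2π·133/60 = 13.93 rad/s, so T = P/ω = 1.59×10³ / 13.93 = 114.2 N·m.
J = π(d_o⁴ − d_i⁴)/32 = π(0.0192⁴ − 0.0135⁴)/32 = 1.008×10^-8 m⁴.
τ_max = T·r/J = 114.2 × 0.00960 / 1.008×10^-8 = 1.087×10^8 Pa.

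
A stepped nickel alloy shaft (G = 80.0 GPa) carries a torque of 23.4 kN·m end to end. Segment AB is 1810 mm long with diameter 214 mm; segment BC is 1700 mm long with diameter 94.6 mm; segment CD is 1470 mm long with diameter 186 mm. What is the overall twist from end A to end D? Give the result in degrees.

3.98°

J_AB = π(0.214)⁴/32 = 2.06×10^-4 m⁴; J_BC = π(0.0946)⁴/32 = 7.86×10^-6 m⁴; J_CD = π(0.186)⁴/32 = 1.18×10^-4 m⁴.
θ = (T/G)·Σ L_i/J_i = (23400/80.0×10⁹)·(1.81/2.06×10^-4 + 1.70/7.86×10^-6 + 1.47/1.18×10^-4) = 0.06947 rad.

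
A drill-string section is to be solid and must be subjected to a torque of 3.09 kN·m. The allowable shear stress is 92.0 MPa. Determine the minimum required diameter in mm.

For a solid shaft τ_max = 16T/(πd³), so d = (16T/(π τ_allow))^(1/3) = (16·3090/(π·9.20×10^7))^(1/3) = 0.05551 m.

55.5 mm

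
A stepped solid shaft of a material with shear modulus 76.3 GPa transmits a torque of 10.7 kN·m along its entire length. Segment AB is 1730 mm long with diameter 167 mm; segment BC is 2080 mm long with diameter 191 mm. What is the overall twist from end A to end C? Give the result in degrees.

0.310°

J_AB = π(0.167)⁴/32 = 7.64×10^-5 m⁴; J_BC = π(0.191)⁴/32 = 1.31×10^-4 m⁴.
θ = (T/G)·Σ L_i/J_i = (10700/76.3×10⁹)·(1.73/7.64×10^-5 + 2.08/1.31×10^-4) = 5.410×10^-3 rad.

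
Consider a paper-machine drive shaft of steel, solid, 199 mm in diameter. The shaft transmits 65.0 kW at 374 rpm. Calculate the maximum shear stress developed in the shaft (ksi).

ω = 2π·374/60 = 39.17 rad/s, so T = P/ω = 65.0×10³ / 39.17 = 1660 N·m.
J = πd⁴/32 = π(0.199)⁴/32 = 1.540×10^-4 m⁴.
τ_max = T·r/J = 1660 × 0.0995 / 1.540×10^-4 = 1.073×10^6 Pa.

0.156 ksi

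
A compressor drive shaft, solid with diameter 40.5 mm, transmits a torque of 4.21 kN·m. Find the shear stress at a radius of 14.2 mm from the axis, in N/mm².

226 N/mm²

J = πd⁴/32 = π(0.0405)⁴/32 = 2.641×10^-7 m⁴.
Shear stress varies linearly with radius: τ = T·r/J = 4210 × 0.0142 / 2.641×10^-7 = 2.263×10^8 Pa.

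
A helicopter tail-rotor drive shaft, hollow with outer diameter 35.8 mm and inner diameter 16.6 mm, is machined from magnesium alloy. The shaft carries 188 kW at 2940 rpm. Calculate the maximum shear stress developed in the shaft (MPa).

ω = 2π·2940/60 = 307.9 rad/s, so T = P/ω = 188×10³ / 307.9 = 610.6 N·m.
J = π(d_o⁴ − d_i⁴)/32 = π(0.0358⁴ − 0.0166⁴)/32 = 1.538×10^-7 m⁴.
τ_max = T·r/J = 610.6 × 0.0179 / 1.538×10^-7 = 7.107×10^7 Pa.

71.1 MPa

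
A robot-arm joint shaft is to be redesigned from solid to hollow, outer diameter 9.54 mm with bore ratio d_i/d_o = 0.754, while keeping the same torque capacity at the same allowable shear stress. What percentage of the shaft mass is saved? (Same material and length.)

Equal τ_max and T ⇒ the solid shaft needs d_s³ = d_o³(1−k⁴), so d_s = 9.54·(1−0.754⁴)^(1/3) = 8.376 mm.
Area ratio A_h/A_s = d_o²(1−k²)/d_s² = (1−k²)/(1−k⁴)^(2/3) = 0.5598.
Mass saving = 1 − 0.5598 = 44.0 %.

44.0 %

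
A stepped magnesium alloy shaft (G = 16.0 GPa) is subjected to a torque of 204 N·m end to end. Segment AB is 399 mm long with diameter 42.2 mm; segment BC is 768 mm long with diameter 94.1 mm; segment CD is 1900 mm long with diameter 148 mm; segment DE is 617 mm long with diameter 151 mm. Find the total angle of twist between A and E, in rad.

J_AB = π(0.0422)⁴/32 = 3.11×10^-7 m⁴; J_BC = π(0.0941)⁴/32 = 7.70×10^-6 m⁴; J_CD = π(0.148)⁴/32 = 4.71×10^-5 m⁴; J_DE = π(0.151)⁴/32 = 5.10×10^-5 m⁴.
θ = (T/G)·Σ L_i/J_i = (204.0/16.0×10⁹)·(0.399/3.11×10^-7 + 0.768/7.70×10^-6 + 1.90/4.71×10^-5 + 0.617/5.10×10^-5) = 0.01828 rad.

0.0183 rad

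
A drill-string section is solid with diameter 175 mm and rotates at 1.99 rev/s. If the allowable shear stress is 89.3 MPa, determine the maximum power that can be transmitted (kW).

1170 kW

J = πd⁴/32 = π(0.175)⁴/32 = 9.208×10^-5 m⁴.
T_max = τ_allow·J/r = 8.93×10^7 × 9.208×10^-5 / 0.0875 = 93970 N·m.
ω = 2π·1.99 = 12.50 rad/s, so P_max = T_max·ω = 1.175×10^6 W.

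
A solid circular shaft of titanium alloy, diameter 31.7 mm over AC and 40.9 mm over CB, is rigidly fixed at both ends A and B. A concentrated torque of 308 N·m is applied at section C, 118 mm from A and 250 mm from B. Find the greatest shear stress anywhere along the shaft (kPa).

21300 kPa

Compatibility: T_A·a/J_AC = T_B·b/J_CB with T_A + T_B = T₀.
J_AC = 9.91×10^-8 m⁴, J_CB = 2.75×10^-7 m⁴, so T_A = T₀·(J_AC/a)/((J_AC/a)+(J_CB/b)) = 133.5 N·m, T_B = 174.5 N·m.
τ in each portion: τ_AC = 2.13×10^7 Pa, τ_CB = 1.30×10^7 Pa; maximum is in AC.
τ_max = T_AC·r/J = 133.5·0.0158/9.91×10^-8 = 2.134×10^7 Pa.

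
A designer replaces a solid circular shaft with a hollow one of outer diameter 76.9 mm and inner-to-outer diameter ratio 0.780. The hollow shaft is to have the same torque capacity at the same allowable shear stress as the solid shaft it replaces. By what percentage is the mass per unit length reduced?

Equal τ_max and T ⇒ the solid shaft needs d_s³ = d_o³(1−k⁴), so d_s = 76.9·(1−0.780⁴)^(1/3) = 65.92 mm.
Area ratio A_h/A_s = d_o²(1−k²)/d_s² = (1−k²)/(1−k⁴)^(2/3) = 0.5329.
Mass saving = 1 − 0.5329 = 46.7 %.

46.7 %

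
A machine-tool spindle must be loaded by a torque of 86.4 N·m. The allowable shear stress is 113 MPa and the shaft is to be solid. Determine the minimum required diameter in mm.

15.7 mm

For a solid shaft τ_max = 16T/(πd³), so d = (16T/(π τ_allow))^(1/3) = (16·86.40/(π·1.13×10^8))^(1/3) = 0.01573 m.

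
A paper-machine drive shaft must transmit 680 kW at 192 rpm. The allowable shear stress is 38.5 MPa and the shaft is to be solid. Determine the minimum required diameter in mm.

ω = 2π·192/60 = 20.11 rad/s, so T = P/ω = 680×10³ / 20.11 = 33820 N·m.
For a solid shaft τ_max = 16T/(πd³), so d = (16T/(π τ_allow))^(1/3) = (16·33820/(π·3.85×10^7))^(1/3) = 0.1648 m.

165 mm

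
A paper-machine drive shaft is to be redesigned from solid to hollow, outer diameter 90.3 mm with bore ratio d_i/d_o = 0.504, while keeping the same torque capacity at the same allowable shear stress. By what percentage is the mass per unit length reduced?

Equal τ_max and T ⇒ the solid shaft needs d_s³ = d_o³(1−k⁴), so d_s = 90.3·(1−0.504⁴)^(1/3) = 88.31 mm.
Area ratio A_h/A_s = d_o²(1−k²)/d_s² = (1−k²)/(1−k⁴)^(2/3) = 0.7799.
Mass saving = 1 − 0.7799 = 22.0 %.

22.0 %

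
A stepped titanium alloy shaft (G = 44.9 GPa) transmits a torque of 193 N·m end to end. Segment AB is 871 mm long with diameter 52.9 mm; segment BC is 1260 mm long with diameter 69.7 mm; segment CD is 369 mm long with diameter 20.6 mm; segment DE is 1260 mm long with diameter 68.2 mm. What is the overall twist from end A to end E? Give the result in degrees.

5.70°

J_AB = π(0.0529)⁴/32 = 7.69×10^-7 m⁴; J_BC = π(0.0697)⁴/32 = 2.32×10^-6 m⁴; J_CD = π(0.0206)⁴/32 = 1.77×10^-8 m⁴; J_DE = π(0.0682)⁴/32 = 2.12×10^-6 m⁴.
θ = (T/G)·Σ L_i/J_i = (193.0/44.9×10⁹)·(0.871/7.69×10^-7 + 1.26/2.32×10^-6 + 0.369/1.77×10^-8 + 1.26/2.12×10^-6) = 0.09947 rad.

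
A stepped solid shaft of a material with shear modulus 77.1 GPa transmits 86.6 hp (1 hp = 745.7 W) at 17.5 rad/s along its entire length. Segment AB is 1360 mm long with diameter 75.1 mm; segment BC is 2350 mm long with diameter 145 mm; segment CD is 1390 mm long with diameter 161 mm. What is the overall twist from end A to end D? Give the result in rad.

ω = 17.5 rad/s, so T = P/ω = 86.6×745.7 / 17.50 = 3690 N·m.
J_AB = π(0.0751)⁴/32 = 3.12×10^-6 m⁴; J_BC = π(0.145)⁴/32 = 4.34×10^-5 m⁴; J_CD = π(0.161)⁴/32 = 6.60×10^-5 m⁴.
θ = (T/G)·Σ L_i/J_i = (3690/77.1×10⁹)·(1.36/3.12×10^-6 + 2.35/4.34×10^-5 + 1.39/6.60×10^-5) = 0.02444 rad.

0.0244 rad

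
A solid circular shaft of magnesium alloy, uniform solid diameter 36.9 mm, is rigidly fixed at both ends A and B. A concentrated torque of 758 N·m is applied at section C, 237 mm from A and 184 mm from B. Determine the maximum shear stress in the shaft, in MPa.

With uniform GJ and both ends fixed, compatibility θ_AC = θ_CB gives T_A·a = T_B·b, together with T_A + T_B = T₀.
T_A = T₀·b/(a+b) = 758.0·184/421.0 = 331.3 N·m; T_B = 426.7 N·m.
τ in each portion: τ_AC = 3.36×10^7 Pa, τ_CB = 4.33×10^7 Pa; maximum is in CB.
τ_max = T_CB·r/J = 426.7·0.0184/1.82×10^-7 = 4.325×10^7 Pa.

43.3 MPa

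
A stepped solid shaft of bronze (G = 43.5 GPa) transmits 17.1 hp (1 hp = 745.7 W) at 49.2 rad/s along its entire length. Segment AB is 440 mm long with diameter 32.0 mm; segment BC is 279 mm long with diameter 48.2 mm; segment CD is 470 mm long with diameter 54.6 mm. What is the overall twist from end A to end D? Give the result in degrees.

ω = 49.2 rad/s, so T = P/ω = 17.1×745.7 / 49.20 = 259.2 N·m.
J_AB = π(0.0320)⁴/32 = 1.03×10^-7 m⁴; J_BC = π(0.0482)⁴/32 = 5.30×10^-7 m⁴; J_CD = π(0.0546)⁴/32 = 8.73×10^-7 m⁴.
θ = (T/G)·Σ L_i/J_i = (259.2/43.5×10⁹)·(0.440/1.03×10^-7 + 0.279/5.30×10^-7 + 0.470/8.73×10^-7) = 0.03181 rad.

1.82°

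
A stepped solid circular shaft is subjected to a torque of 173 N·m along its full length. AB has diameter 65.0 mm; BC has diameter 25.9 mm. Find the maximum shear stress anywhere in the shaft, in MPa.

50.7 MPa

Under the same torque, τ_max = 16T/(πd³) is largest where d is smallest — segment BC (d = 25.9 mm).
τ_max = 16·173.0/(π·(0.0259)³) = 5.071×10^7 Pa.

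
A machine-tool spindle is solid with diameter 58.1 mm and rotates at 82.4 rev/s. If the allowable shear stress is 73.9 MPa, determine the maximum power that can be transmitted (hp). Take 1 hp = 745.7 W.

1980 hp

J = πd⁴/32 = π(0.0581)⁴/32 = 1.119×10^-6 m⁴.
T_max = τ_allow·J/r = 7.39×10^7 × 1.119×10^-6 / 0.0290 = 2846 N·m.
ω = 2π·82.4 = 517.7 rad/s, so P_max = T_max·ω = 1.473×10^6 W.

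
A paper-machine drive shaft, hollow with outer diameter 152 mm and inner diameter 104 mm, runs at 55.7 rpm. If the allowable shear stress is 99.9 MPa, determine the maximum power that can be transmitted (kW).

314 kW

J = π(d_o⁴ − d_i⁴)/32 = π(0.152⁴ − 0.104⁴)/32 = 4.092×10^-5 m⁴.
T_max = τ_allow·J/r = 9.99×10^7 × 4.092×10^-5 / 0.0760 = 53790 N·m.
ω = 2π·55.7/60 = 5.833 rad/s, so P_max = T_max·ω = 3.137×10^5 W.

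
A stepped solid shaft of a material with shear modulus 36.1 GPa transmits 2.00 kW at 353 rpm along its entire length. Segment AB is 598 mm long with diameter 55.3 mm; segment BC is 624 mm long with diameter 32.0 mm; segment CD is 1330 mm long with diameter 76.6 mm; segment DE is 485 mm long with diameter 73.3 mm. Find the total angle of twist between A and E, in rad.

0.0109 rad

ω = 2π·353/60 = 36.97 rad/s, so T = P/ω = 2.00×10³ / 36.97 = 54.10 N·m.
J_AB = π(0.0553)⁴/32 = 9.18×10^-7 m⁴; J_BC = π(0.0320)⁴/32 = 1.03×10^-7 m⁴; J_CD = π(0.0766)⁴/32 = 3.38×10^-6 m⁴; J_DE = π(0.0733)⁴/32 = 2.83×10^-6 m⁴.
θ = (T/G)·Σ L_i/J_i = (54.10/36.1×10⁹)·(0.598/9.18×10^-7 + 0.624/1.03×10^-7 + 1.33/3.38×10^-6 + 0.485/2.83×10^-6) = 0.01091 rad.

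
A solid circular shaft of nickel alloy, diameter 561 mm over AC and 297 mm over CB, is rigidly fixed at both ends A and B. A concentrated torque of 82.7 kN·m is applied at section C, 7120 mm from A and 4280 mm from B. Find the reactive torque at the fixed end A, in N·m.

73100 N·m

Compatibility: T_A·a/J_AC = T_B·b/J_CB with T_A + T_B = T₀.
J_AC = 9.72×10^-3 m⁴, J_CB = 7.64×10^-4 m⁴, so T_A = T₀·(J_AC/a)/((J_AC/a)+(J_CB/b)) = 73140 N·m, T_B = 9558 N·m.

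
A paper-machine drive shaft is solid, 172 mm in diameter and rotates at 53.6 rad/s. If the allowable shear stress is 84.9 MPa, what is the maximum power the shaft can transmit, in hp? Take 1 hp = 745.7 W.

J = πd⁴/32 = π(0.172)⁴/32 = 8.592×10^-5 m⁴.
T_max = τ_allow·J/r = 8.49×10^7 × 8.592×10^-5 / 0.0860 = 84820 N·m.
ω = 53.6 rad/s, so P_max = T_max·ω = 4.547×10^6 W.

6100 hp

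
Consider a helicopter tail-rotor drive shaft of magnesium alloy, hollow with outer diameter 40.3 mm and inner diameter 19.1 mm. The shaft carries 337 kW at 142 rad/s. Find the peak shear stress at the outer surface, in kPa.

194000 kPa

ω = 142 rad/s, so T = P/ω = 337×10³ / 142.0 = 2373 N·m.
J = π(d_o⁴ − d_i⁴)/32 = π(0.0403⁴ − 0.0191⁴)/32 = 2.459×10^-7 m⁴.
τ_max = T·r/J = 2373 × 0.0201 / 2.459×10^-7 = 1.945×10^8 Pa.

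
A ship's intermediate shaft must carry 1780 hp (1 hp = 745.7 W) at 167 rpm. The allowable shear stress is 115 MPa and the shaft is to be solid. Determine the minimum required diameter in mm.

ω = 2π·167/60 = 17.49 rad/s, so T = P/ω = 1780×745.7 / 17.49 = 75900 N·m.
For a solid shaft τ_max = 16T/(πd³), so d = (16T/(π τ_allow))^(1/3) = (16·75900/(π·1.15×10^8))^(1/3) = 0.1498 m.

150 mm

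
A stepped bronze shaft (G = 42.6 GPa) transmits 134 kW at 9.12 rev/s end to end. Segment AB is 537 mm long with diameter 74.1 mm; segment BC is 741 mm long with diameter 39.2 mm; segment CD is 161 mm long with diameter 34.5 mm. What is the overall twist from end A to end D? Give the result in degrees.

14.3°

ω = 2π·9.12 = 57.30 rad/s, so T = P/ω = 134×10³ / 57.30 = 2338 N·m.
J_AB = π(0.0741)⁴/32 = 2.96×10^-6 m⁴; J_BC = π(0.0392)⁴/32 = 2.32×10^-7 m⁴; J_CD = π(0.0345)⁴/32 = 1.39×10^-7 m⁴.
θ = (T/G)·Σ L_i/J_i = (2338/42.6×10⁹)·(0.537/2.96×10^-6 + 0.741/2.32×10^-7 + 0.161/1.39×10^-7) = 0.2490 rad.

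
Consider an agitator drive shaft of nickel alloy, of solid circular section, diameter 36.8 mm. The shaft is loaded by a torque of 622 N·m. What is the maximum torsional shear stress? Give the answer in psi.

9220 psi

J = πd⁴/32 = π(0.0368)⁴/32 = 1.800×10^-7 m⁴.
τ_max = T·r/J = 622.0 × 0.0184 / 1.800×10^-7 = 6.356×10^7 Pa.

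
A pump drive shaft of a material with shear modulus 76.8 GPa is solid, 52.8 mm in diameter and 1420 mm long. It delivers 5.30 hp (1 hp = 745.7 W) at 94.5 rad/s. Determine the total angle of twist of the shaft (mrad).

ω = 94.5 rad/s, so T = P/ω = 5.30×745.7 / 94.50 = 41.82 N·m.
J = πd⁴/32 = π(0.0528)⁴/32 = 7.630×10^-7 m⁴.
θ = T·L/(G·J) = 41.82 × 1.42 / (76.8×10⁹ × 7.630×10^-7) = 1.013×10^-3 rad.

1.01 mrad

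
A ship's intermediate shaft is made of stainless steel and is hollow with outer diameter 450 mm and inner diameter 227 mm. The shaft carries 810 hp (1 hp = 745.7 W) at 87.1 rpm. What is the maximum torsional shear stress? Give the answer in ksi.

0.574 ksi

ω = 2π·87.1/60 = 9.121 rad/s, so T = P/ω = 810×745.7 / 9.121 = 66220 N·m.
J = π(d_o⁴ − d_i⁴)/32 = π(0.450⁴ − 0.227⁴)/32 = 3.765×10^-3 m⁴.
τ_max = T·r/J = 66220 × 0.225 / 3.765×10^-3 = 3.957×10^6 Pa.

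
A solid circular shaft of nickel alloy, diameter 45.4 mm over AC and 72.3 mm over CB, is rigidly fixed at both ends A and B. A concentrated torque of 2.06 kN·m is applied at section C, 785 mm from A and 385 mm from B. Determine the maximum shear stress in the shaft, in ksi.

3.74 ksi

Compatibility: T_A·a/J_AC = T_B·b/J_CB with T_A + T_B = T₀.
J_AC = 4.17×10^-7 m⁴, J_CB = 2.68×10^-6 m⁴, so T_A = T₀·(J_AC/a)/((J_AC/a)+(J_CB/b)) = 146.0 N·m, T_B = 1914 N·m.
τ in each portion: τ_AC = 7.94×10^6 Pa, τ_CB = 2.58×10^7 Pa; maximum is in CB.
τ_max = T_CB·r/J = 1914·0.0362/2.68×10^-6 = 2.579×10^7 Pa.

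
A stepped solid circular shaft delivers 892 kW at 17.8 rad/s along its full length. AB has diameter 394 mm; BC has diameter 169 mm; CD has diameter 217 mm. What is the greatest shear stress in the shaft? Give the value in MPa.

52.9 MPa

ω = 17.8 rad/s, so T = P/ω = 892×10³ / 17.80 = 50110 N·m.
Under the same torque, τ_max = 16T/(πd³) is largest where d is smallest — segment BC (d = 169 mm).
τ_max = 16·50110/(π·(0.169)³) = 5.288×10^7 Pa.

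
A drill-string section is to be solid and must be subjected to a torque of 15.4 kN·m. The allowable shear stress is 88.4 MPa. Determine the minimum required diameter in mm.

For a solid shaft τ_max = 16T/(πd³), so d = (16T/(π τ_allow))^(1/3) = (16·15400/(π·8.84×10^7))^(1/3) = 0.09609 m.

96.1 mm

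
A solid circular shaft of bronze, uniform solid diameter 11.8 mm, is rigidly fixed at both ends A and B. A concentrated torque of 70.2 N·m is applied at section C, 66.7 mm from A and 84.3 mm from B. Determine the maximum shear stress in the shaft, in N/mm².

121 N/mm²

With uniform GJ and both ends fixed, compatibility θ_AC = θ_CB gives T_A·a = T_B·b, together with T_A + T_B = T₀.
T_A = T₀·b/(a+b) = 70.20·84.3/151.0 = 39.19 N·m; T_B = 31.01 N·m.
τ in each portion: τ_AC = 1.21×10^8 Pa, τ_CB = 9.61×10^7 Pa; maximum is in AC.
τ_max = T_AC·r/J = 39.19·0.00590/1.90×10^-9 = 1.215×10^8 Pa.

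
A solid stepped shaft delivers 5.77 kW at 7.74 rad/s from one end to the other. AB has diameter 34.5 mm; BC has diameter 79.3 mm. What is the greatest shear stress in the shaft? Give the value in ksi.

13.4 ksi

ω = 7.74 rad/s, so T = P/ω = 5.77×10³ / 7.740 = 745.5 N·m.
Under the same torque, τ_max = 16T/(πd³) is largest where d is smallest — segment AB (d = 34.5 mm).
τ_max = 16·745.5/(π·(0.0345)³) = 9.246×10^7 Pa.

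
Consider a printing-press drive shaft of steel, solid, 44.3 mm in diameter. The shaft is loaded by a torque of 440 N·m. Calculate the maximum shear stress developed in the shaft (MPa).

25.8 MPa

J = πd⁴/32 = π(0.0443)⁴/32 = 3.781×10^-7 m⁴.
τ_max = T·r/J = 440.0 × 0.0221 / 3.781×10^-7 = 2.578×10^7 Pa.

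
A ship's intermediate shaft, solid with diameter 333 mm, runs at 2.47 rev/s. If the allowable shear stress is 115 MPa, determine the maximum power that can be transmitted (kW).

12900 kW

J = πd⁴/32 = π(0.333)⁴/32 = 1.207×10^-3 m⁴.
T_max = τ_allow·J/r = 1.15×10^8 × 1.207×10^-3 / 0.167 = 833800 N·m.
ω = 2π·2.47 = 15.52 rad/s, so P_max = T_max·ω = 1.294×10^7 W.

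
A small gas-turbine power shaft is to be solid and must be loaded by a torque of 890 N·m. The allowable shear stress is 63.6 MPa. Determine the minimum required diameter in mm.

For a solid shaft τ_max = 16T/(πd³), so d = (16T/(π τ_allow))^(1/3) = (16·890.0/(π·6.36×10^7))^(1/3) = 0.04146 m.

41.5 mm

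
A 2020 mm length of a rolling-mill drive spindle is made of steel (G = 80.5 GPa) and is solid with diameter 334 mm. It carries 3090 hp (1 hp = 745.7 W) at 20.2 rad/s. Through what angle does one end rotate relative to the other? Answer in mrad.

2.34 mrad

ω = 20.2 rad/s, so T = P/ω = 3090×745.7 / 20.20 = 114100 N·m.
J = πd⁴/32 = π(0.334)⁴/32 = 1.222×10^-3 m⁴.
θ = T·L/(G·J) = 114100 × 2.02 / (80.5×10⁹ × 1.222×10^-3) = 2.343×10^-3 rad.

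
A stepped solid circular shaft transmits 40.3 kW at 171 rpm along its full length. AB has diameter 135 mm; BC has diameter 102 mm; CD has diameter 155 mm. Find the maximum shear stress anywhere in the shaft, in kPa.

ω = 2π·171/60 = 17.91 rad/s, so T = P/ω = 40.3×10³ / 17.91 = 2251 N·m.
Under the same torque, τ_max = 16T/(πd³) is largest where d is smallest — segment BC (d = 102 mm).
τ_max = 16·2251/(π·(0.102)³) = 1.080×10^7 Pa.

10800 kPa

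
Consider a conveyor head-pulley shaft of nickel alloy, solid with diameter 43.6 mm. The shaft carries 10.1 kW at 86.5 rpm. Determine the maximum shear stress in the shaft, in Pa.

ω = 2π·86.5/60 = 9.058 rad/s, so T = P/ω = 10.1×10³ / 9.058 = 1115 N·m.
J = πd⁴/32 = π(0.0436)⁴/32 = 3.548×10^-7 m⁴.
τ_max = T·r/J = 1115 × 0.0218 / 3.548×10^-7 = 6.852×10^7 Pa.

6.85e7 Pa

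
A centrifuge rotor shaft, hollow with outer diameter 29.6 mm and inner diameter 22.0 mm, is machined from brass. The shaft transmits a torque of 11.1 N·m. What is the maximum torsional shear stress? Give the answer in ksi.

0.455 ksi

J = π(d_o⁴ − d_i⁴)/32 = π(0.0296⁴ − 0.0220⁴)/32 = 5.237×10^-8 m⁴.
τ_max = T·r/J = 11.10 × 0.0148 / 5.237×10^-8 = 3.137×10^6 Pa.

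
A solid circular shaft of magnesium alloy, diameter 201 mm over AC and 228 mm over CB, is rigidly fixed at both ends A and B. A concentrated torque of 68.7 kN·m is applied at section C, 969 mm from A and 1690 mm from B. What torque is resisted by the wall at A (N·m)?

Compatibility: T_A·a/J_AC = T_B·b/J_CB with T_A + T_B = T₀.
J_AC = 1.60×10^-4 m⁴, J_CB = 2.65×10^-4 m⁴, so T_A = T₀·(J_AC/a)/((J_AC/a)+(J_CB/b)) = 35240 N·m, T_B = 33460 N·m.

35200 N·m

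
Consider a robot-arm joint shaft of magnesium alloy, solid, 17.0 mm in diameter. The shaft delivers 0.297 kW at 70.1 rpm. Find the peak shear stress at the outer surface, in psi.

6080 psi

ω = 2π·70.1/60 = 7.341 rad/s, so T = P/ω = 0.297×10³ / 7.341 = 40.46 N·m.
J = πd⁴/32 = π(0.0170)⁴/32 = 8.200×10^-9 m⁴.
τ_max = T·r/J = 40.46 × 0.00850 / 8.200×10^-9 = 4.194×10^7 Pa.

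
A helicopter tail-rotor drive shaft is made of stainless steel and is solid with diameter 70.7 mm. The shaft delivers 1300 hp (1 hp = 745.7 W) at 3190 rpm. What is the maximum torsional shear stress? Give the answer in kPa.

ω = 2π·3190/60 = 334.1 rad/s, so T = P/ω = 1300×745.7 / 334.1 = 2902 N·m.
J = πd⁴/32 = π(0.0707)⁴/32 = 2.453×10^-6 m⁴.
τ_max = T·r/J = 2902 × 0.0353 / 2.453×10^-6 = 4.182×10^7 Pa.

41800 kPa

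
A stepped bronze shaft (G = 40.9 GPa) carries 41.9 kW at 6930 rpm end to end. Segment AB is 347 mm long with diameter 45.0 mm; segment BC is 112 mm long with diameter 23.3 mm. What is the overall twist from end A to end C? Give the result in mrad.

6.68 mrad

ω = 2π·6930/60 = 725.7 rad/s, so T = P/ω = 41.9×10³ / 725.7 = 57.74 N·m.
J_AB = π(0.0450)⁴/32 = 4.03×10^-7 m⁴; J_BC = π(0.0233)⁴/32 = 2.89×10^-8 m⁴.
θ = (T/G)·Σ L_i/J_i = (57.74/40.9×10⁹)·(0.347/4.03×10^-7 + 0.112/2.89×10^-8) = 6.681×10^-3 rad.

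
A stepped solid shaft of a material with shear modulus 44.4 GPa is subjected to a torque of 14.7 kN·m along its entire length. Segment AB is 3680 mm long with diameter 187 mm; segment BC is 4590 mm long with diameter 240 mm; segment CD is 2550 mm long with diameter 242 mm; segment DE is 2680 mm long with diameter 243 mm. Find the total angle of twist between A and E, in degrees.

J_AB = π(0.187)⁴/32 = 1.20×10^-4 m⁴; J_BC = π(0.240)⁴/32 = 3.26×10^-4 m⁴; J_CD = π(0.242)⁴/32 = 3.37×10^-4 m⁴; J_DE = π(0.243)⁴/32 = 3.42×10^-4 m⁴.
θ = (T/G)·Σ L_i/J_i = (14700/44.4×10⁹)·(3.68/1.20×10^-4 + 4.59/3.26×10^-4 + 2.55/3.37×10^-4 + 2.68/3.42×10^-4) = 0.01991 rad.

1.14°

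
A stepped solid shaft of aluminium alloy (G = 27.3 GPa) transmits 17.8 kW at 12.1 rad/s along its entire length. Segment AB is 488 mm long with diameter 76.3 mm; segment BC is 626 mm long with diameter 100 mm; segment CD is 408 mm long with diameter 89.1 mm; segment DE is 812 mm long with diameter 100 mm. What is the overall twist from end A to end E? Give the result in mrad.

ω = 12.1 rad/s, so T = P/ω = 17.8×10³ / 12.10 = 1471 N·m.
J_AB = π(0.0763)⁴/32 = 3.33×10^-6 m⁴; J_BC = π(0.100)⁴/32 = 9.82×10^-6 m⁴; J_CD = π(0.0891)⁴/32 = 6.19×10^-6 m⁴; J_DE = π(0.100)⁴/32 = 9.82×10^-6 m⁴.
θ = (T/G)·Σ L_i/J_i = (1471/27.3×10⁹)·(0.488/3.33×10^-6 + 0.626/9.82×10^-6 + 0.408/6.19×10^-6 + 0.812/9.82×10^-6) = 0.01935 rad.

19.3 mrad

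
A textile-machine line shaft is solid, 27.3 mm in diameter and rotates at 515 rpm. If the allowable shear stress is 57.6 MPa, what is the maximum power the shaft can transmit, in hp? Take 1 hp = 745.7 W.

16.6 hp

J = πd⁴/32 = π(0.0273)⁴/32 = 5.453×10^-8 m⁴.
T_max = τ_allow·J/r = 5.76×10^7 × 5.453×10^-8 / 0.0137 = 230.1 N·m.
ω = 2π·515/60 = 53.93 rad/s, so P_max = T_max·ω = 1.241×10^4 W.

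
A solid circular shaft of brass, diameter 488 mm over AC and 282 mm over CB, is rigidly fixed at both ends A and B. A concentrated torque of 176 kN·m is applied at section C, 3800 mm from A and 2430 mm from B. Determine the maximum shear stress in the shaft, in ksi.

0.953 ksi

Compatibility: T_A·a/J_AC = T_B·b/J_CB with T_A + T_B = T₀.
J_AC = 5.57×10^-3 m⁴, J_CB = 6.21×10^-4 m⁴, so T_A = T₀·(J_AC/a)/((J_AC/a)+(J_CB/b)) = 149900 N·m, T_B = 26130 N·m.
τ in each portion: τ_AC = 6.57×10^6 Pa, τ_CB = 5.94×10^6 Pa; maximum is in AC.
τ_max = T_AC·r/J = 149900·0.244/5.57×10^-3 = 6.568×10^6 Pa.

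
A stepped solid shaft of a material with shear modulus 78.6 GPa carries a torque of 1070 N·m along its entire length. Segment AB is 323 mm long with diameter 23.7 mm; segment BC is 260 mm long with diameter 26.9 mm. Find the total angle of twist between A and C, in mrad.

J_AB = π(0.0237)⁴/32 = 3.10×10^-8 m⁴; J_BC = π(0.0269)⁴/32 = 5.14×10^-8 m⁴.
θ = (T/G)·Σ L_i/J_i = (1070/78.6×10⁹)·(0.323/3.10×10^-8 + 0.260/5.14×10^-8) = 0.2108 rad.

211 mrad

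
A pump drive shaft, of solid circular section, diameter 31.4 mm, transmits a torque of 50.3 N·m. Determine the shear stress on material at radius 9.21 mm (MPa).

4.85 MPa

J = πd⁴/32 = π(0.0314)⁴/32 = 9.544×10^-8 m⁴.
Shear stress varies linearly with radius: τ = T·r/J = 50.30 × 0.00921 / 9.544×10^-8 = 4.854×10^6 Pa.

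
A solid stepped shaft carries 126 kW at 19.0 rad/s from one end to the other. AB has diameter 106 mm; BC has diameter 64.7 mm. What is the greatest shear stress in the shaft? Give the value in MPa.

ω = 19.0 rad/s, so T = P/ω = 126×10³ / 19.00 = 6632 N·m.
Under the same torque, τ_max = 16T/(πd³) is largest where d is smallest — segment BC (d = 64.7 mm).
τ_max = 16·6632/(π·(0.0647)³) = 1.247×10^8 Pa.

125 MPa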